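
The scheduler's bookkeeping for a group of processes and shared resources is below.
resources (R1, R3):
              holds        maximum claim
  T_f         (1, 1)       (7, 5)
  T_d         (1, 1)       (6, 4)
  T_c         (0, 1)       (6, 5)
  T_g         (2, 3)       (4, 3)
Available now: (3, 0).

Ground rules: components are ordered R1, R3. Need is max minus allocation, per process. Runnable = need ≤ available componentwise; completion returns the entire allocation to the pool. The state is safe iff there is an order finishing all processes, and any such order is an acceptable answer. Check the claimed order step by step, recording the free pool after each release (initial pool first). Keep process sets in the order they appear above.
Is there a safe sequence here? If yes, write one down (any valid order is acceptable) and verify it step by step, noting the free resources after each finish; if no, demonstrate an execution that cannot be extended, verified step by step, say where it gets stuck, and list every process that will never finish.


SAFE — a valid safe sequence is T_g, T_d, T_c, T_f.
Key observation: reading the order forward, T_d is the first process whose need (5, 3) meets the free pool (5, 3) exactly on a resource it requests.
Walking it through:
  pool = (3, 0)
  run T_g (needs (2, 0), free (3, 0)); after release of (2, 3) the pool is (5, 3)
  run T_d (needs (5, 3), free (5, 3)); after release of (1, 1) the pool is (6, 4)
  run T_c (needs (6, 4), free (6, 4)); after release of (0, 1) the pool is (6, 5)
  run T_f (needs (6, 4), free (6, 5)); after release of (1, 1) the pool is (7, 6)


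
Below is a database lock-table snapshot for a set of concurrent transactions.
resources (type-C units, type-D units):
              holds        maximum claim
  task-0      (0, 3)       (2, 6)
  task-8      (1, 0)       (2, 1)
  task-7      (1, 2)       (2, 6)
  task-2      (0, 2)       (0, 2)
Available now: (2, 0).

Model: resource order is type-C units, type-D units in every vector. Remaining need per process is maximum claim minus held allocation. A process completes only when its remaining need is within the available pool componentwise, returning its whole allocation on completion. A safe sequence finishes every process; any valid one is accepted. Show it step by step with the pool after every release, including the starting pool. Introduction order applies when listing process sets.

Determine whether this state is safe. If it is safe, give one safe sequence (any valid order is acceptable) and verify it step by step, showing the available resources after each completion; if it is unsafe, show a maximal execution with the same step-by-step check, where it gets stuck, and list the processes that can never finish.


UNSAFE.
Key observation: once task-2, task-8 finish, the pool peaks at (3, 2) — and every remaining process still needs more type-D units than that.
A maximal execution: task-2, task-8 — then nothing else fits. Walking it through:
  pool = (2, 0)
  task-2 needs (0, 0) <= (2, 0) -> finishes; pool += (0, 2) = (2, 2)
  task-8 needs (1, 1) <= (2, 2) -> finishes; pool += (1, 0) = (3, 2)
  task-0 cannot run: need (2, 3) vs free (3, 2) (insufficient type-D units)
  task-7 cannot run: need (1, 4) vs free (3, 2) (insufficient type-D units)
Never able to finish: task-0 and task-7.


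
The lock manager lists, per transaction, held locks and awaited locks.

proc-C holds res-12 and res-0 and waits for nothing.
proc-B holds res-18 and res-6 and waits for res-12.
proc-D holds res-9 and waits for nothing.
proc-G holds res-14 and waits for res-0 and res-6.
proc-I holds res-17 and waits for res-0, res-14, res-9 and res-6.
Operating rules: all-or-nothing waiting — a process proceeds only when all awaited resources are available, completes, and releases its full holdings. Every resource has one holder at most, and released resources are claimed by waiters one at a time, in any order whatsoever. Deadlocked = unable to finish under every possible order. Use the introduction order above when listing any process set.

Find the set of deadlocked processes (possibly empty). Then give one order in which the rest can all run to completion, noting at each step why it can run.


No process is deadlocked.
Key observation: every chain of waits terminates; starting from the processes that wait on nothing, all the rest unlock in turn.
The rest can finish in the order proc-C, proc-B, proc-D, proc-G, proc-I.
Check, step by step:
  run proc-C (it waits on nothing); releases res-12 and res-0
  proc-B: everything it awaited (res-12) is free; runs, freeing res-18 and res-6
  run proc-D (it waits on nothing); releases res-9
  proc-G: everything it awaited (res-0 and res-6) is free; runs, freeing res-14
  proc-I: everything it awaited (res-0, res-14, res-9 and res-6) is free; runs, freeing res-17


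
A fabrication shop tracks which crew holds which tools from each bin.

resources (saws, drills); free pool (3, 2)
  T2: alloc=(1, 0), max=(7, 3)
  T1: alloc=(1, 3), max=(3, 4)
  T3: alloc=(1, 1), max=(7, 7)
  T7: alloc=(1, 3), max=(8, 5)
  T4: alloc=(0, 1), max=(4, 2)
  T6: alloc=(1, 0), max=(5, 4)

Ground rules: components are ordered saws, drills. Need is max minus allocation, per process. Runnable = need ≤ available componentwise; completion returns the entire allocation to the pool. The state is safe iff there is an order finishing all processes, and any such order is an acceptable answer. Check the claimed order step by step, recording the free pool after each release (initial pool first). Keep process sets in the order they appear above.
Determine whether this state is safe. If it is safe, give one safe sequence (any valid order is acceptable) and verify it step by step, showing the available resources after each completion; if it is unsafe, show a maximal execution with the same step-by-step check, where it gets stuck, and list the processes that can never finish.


UNSAFE.
Key observation: even finishing T1, T6, T4 leaves just (5, 6) free — too little saws for any of the remaining processes.
A maximal execution: T1, T6, T4 — then nothing else fits. Verifying each step:
  pool = (3, 2)
  T1 needs (2, 1) <= (3, 2) -> finishes; pool += (1, 3) = (4, 5)
  T6 needs (4, 4) <= (4, 5) -> finishes; pool += (1, 0) = (5, 5)
  T4 needs (4, 1) <= (5, 5) -> finishes; pool += (0, 1) = (5, 6)
  T2 still needs (6, 3) but only (5, 6) is free — short on saws
  T3 still needs (6, 6) but only (5, 6) is free — short on saws
  T7 still needs (7, 2) but only (5, 6) is free — short on saws
Processes that can never finish: T2, T3 and T7.


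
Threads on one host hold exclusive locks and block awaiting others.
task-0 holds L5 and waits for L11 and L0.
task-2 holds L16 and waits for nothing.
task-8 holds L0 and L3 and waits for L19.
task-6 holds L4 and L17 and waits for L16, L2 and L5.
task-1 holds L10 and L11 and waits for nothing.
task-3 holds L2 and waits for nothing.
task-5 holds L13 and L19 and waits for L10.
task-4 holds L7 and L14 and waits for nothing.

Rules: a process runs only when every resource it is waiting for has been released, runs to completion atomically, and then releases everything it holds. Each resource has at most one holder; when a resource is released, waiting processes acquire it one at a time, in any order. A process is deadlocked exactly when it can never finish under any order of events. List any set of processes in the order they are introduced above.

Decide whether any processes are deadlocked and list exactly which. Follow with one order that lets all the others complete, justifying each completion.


The deadlocked set is empty.
Key observation: the wait relation is loop-free; peeling off processes with no waits unwinds the whole state.
A valid finishing order for the others: task-1, task-5, task-2, task-8, task-4, task-0, task-3, task-6.
Verifying each step:
  task-1 waits on nothing -> runs at once and releases L10 and L11
  task-5 waits on L10 — all released -> runs and releases L13 and L19
  task-2 waits on nothing -> runs at once and releases L16
  task-8 waits on L19 — all released -> runs and releases L0 and L3
  task-4 waits on nothing -> runs at once and releases L7 and L14
  task-0 waits on L11 and L0 — all released -> runs and releases L5
  task-3 waits on nothing -> runs at once and releases L2
  task-6 waits on L16, L2 and L5 — all released -> runs and releases L4 and L17


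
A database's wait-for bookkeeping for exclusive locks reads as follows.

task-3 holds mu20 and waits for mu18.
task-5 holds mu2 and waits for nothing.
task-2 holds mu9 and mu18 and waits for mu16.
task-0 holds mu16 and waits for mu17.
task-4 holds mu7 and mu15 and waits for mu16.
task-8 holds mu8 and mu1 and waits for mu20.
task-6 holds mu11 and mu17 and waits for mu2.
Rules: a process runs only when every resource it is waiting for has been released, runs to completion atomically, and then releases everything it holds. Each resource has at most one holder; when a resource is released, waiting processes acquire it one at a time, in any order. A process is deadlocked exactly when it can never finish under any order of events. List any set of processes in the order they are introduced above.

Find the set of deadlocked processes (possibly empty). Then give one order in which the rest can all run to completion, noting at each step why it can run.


No process is deadlocked.
Key observation: all waits point, directly or indirectly, at processes that can finish, so nothing is permanently blocked.
One completion order for the rest: task-5, task-6, task-0, task-4, task-2, task-3, task-8.
Verifying each step:
  task-5 waits on nothing -> runs at once and releases mu2
  run task-6 (all its waits — mu2 — are resolved); releases mu11 and mu17
  run task-0 (all its waits — mu17 — are resolved); releases mu16
  run task-4 (all its waits — mu16 — are resolved); releases mu7 and mu15
  run task-2 (all its waits — mu16 — are resolved); releases mu9 and mu18
  run task-3 (all its waits — mu18 — are resolved); releases mu20
  run task-8 (all its waits — mu20 — are resolved); releases mu8 and mu1


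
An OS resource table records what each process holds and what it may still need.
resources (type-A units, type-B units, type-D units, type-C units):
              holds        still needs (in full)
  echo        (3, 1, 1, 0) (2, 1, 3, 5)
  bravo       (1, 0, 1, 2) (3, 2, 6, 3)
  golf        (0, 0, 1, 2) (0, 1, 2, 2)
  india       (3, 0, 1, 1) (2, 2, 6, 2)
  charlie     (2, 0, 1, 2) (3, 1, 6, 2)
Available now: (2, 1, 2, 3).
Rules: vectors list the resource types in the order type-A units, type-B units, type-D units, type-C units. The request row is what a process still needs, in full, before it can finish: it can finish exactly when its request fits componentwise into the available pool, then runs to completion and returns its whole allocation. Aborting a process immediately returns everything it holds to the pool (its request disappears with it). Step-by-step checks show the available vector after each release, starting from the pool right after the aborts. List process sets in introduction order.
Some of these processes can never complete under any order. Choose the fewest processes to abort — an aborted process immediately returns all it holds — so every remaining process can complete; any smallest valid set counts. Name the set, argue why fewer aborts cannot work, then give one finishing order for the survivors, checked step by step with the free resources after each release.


The answer: abort bravo and charlie.
Key observation: no ordering could ever have run india before the abort of bravo and charlie; with (3, 0, 2, 4) back in the pool it fits at step 3.
No one abort is enough; case by case: echo alone leaves bravo blocked (short on type-D units); bravo alone leaves india blocked (short on type-D units); golf alone leaves bravo blocked (short on type-D units); india alone leaves bravo blocked (short on type-D units); charlie alone leaves bravo blocked (short on type-D units).
Survivors finish in the order: golf, echo, india. Verifying each step (pool after the aborts first):
  pool = (5, 1, 4, 7)
  run golf (needs (0, 1, 2, 2), free (5, 1, 4, 7)); after release of (0, 0, 1, 2) the pool is (5, 1, 5, 9)
  run echo (needs (2, 1, 3, 5), free (5, 1, 5, 9)); after release of (3, 1, 1, 0) the pool is (8, 2, 6, 9)
  run india (needs (2, 2, 6, 2), free (8, 2, 6, 9)); after release of (3, 0, 1, 1) the pool is (11, 2, 7, 10)


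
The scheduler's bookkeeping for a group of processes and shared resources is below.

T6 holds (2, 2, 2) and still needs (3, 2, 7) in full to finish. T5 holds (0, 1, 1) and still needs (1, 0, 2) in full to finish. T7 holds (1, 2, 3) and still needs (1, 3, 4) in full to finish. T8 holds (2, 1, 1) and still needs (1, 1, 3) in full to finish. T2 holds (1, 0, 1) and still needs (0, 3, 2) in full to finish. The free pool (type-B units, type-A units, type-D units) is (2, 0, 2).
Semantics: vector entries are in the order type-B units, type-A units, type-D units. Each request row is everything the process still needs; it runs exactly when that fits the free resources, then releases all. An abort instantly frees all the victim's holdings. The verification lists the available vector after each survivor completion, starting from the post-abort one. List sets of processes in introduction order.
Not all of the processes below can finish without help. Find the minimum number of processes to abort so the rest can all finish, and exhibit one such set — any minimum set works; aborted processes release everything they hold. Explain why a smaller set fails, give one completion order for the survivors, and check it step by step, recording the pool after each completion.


Minimum abort set: T6.
Key observation: T7 could never have finished before the abort; with (2, 2, 2) returned by T6, it fits at step 3.
Minimality: the empty abort set fails — the state is deadlocked as it stands.
Survivors finish in the order: T5, T8, T7, T2. Verifying each step (pool after the aborts first):
  pool = (4, 2, 4)
  T5: need (1, 0, 2) fits (4, 2, 4); releases (0, 1, 1), pool now (4, 3, 5)
  T8: need (1, 1, 3) fits (4, 3, 5); releases (2, 1, 1), pool now (6, 4, 6)
  T7: need (1, 3, 4) fits (6, 4, 6); releases (1, 2, 3), pool now (7, 6, 9)
  T2: need (0, 3, 2) fits (7, 6, 9); releases (1, 0, 1), pool now (8, 6, 10)


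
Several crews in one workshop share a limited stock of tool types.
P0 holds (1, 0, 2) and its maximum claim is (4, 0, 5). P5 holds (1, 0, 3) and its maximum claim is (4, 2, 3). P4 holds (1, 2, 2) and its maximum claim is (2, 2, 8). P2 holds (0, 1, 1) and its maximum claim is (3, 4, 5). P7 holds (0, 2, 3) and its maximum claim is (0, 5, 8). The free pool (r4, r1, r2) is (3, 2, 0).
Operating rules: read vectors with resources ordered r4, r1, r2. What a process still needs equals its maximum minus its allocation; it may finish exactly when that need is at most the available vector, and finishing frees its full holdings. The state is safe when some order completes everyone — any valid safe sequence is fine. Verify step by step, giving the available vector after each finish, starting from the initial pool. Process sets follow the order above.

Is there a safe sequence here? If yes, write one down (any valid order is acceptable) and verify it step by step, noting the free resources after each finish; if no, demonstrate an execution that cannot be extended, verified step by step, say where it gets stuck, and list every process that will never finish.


The state is UNSAFE.
Key observation: after P5, P0 the pool peaks at (5, 2, 5), and each blocked process is short somewhere: P4 on r2; P2 on r1; P7 on r1.
The run P5, P0 cannot be extended any further. Step-by-step check:
  pool = (3, 2, 0)
  P5 needs (3, 2, 0) <= (3, 2, 0) -> finishes; pool += (1, 0, 3) = (4, 2, 3)
  P0 needs (3, 0, 3) <= (4, 2, 3) -> finishes; pool += (1, 0, 2) = (5, 2, 5)
  P4 cannot run: need (1, 0, 6) vs free (5, 2, 5) (insufficient r2)
  P2 cannot run: need (3, 3, 4) vs free (5, 2, 5) (insufficient r1)
  P7 cannot run: need (0, 3, 5) vs free (5, 2, 5) (insufficient r1)
Permanently blocked: P4, P2 and P7.


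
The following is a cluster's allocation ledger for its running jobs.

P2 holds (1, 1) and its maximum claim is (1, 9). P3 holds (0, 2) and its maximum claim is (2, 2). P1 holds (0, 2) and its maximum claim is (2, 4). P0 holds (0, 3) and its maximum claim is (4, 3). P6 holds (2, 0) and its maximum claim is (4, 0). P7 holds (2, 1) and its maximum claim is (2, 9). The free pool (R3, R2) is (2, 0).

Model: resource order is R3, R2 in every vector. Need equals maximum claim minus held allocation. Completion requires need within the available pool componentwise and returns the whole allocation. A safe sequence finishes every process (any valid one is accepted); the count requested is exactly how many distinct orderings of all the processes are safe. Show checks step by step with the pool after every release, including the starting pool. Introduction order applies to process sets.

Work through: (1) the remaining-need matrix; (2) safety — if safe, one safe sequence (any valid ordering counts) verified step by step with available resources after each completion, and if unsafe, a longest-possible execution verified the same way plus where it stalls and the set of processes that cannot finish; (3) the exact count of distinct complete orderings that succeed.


(1) Remaining need (order R3, R2):
  P2: (0, 8)
  P3: (2, 0)
  P1: (2, 2)
  P0: (4, 0)
  P6: (2, 0)
  P7: (0, 8)
(2) UNSAFE.
Key observation: the wall is R2: completing P3, P6, P1, P0 brings the pool only to (4, 7), and all the rest need more.
The run P3, P6, P1, P0 cannot be extended any further. Walking it through:
  pool = (2, 0)
  P3: need (2, 0) fits (2, 0); releases (0, 2), pool now (2, 2)
  P6: need (2, 0) fits (2, 2); releases (2, 0), pool now (4, 2)
  P1: need (2, 2) fits (4, 2); releases (0, 2), pool now (4, 4)
  P0: need (4, 0) fits (4, 4); releases (0, 3), pool now (4, 7)
  blocked: P2 wants (0, 8), pool (4, 7) — not enough R2
  blocked: P7 wants (0, 8), pool (4, 7) — not enough R2
Processes that can never finish: P2 and P7.
(3) The exact count: 0 of the possible complete orderings are safe sequences.


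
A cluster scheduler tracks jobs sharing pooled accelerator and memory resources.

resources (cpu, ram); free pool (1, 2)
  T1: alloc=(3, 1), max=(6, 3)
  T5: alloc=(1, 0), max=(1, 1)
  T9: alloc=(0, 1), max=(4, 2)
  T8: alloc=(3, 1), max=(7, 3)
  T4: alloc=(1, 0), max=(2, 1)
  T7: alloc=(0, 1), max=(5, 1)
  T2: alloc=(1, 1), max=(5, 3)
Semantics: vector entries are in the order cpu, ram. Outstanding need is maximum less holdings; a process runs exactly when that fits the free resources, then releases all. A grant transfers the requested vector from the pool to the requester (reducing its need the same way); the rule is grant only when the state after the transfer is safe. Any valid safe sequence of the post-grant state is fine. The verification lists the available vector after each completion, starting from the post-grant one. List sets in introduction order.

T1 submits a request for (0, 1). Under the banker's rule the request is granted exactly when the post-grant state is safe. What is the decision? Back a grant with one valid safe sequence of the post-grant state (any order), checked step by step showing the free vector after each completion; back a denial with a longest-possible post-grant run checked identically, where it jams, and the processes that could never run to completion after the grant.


GRANT: granting preserves safety; a valid post-grant sequence is T5, T4, T1, T2, T7, T9, T8.
Key observation: (1, 1) free after granting still covers T5 first, and each release covers the next.
Check on the post-grant state, step by step:
  pool = (1, 1)
  T5: need (0, 1) fits (1, 1); releases (1, 0), pool now (2, 1)
  T4: need (1, 1) fits (2, 1); releases (1, 0), pool now (3, 1)
  T1: need (3, 1) fits (3, 1); releases (3, 2), pool now (6, 3)
  T2: need (4, 2) fits (6, 3); releases (1, 1), pool now (7, 4)
  T7: need (5, 0) fits (7, 4); releases (0, 1), pool now (7, 5)
  T9: need (4, 1) fits (7, 5); releases (0, 1), pool now (7, 6)
  T8: need (4, 2) fits (7, 6); releases (3, 1), pool now (10, 7)


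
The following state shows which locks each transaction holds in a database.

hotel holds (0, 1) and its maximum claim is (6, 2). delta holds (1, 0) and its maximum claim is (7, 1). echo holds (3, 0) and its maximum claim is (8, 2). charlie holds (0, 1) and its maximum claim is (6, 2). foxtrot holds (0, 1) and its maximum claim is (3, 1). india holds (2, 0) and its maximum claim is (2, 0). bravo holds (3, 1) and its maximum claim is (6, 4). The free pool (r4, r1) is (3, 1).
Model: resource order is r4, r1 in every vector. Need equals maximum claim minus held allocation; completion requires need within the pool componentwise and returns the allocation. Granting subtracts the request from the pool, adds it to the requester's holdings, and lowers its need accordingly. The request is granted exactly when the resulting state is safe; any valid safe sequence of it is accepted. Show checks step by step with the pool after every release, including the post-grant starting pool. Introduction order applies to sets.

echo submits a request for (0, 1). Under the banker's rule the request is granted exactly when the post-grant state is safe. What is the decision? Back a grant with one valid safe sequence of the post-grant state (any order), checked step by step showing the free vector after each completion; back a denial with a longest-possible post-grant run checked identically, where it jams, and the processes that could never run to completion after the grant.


GRANT: granting preserves safety; a valid post-grant sequence is india, foxtrot, echo, delta, charlie, hotel, bravo.
Key observation: granting shrinks the pool to (3, 0), yet india still fits and the chain goes through.
Verifying the post-grant state step by step:
  pool = (3, 0)
  india: need (0, 0) fits (3, 0); releases (2, 0), pool now (5, 0)
  foxtrot: need (3, 0) fits (5, 0); releases (0, 1), pool now (5, 1)
  echo: need (5, 1) fits (5, 1); releases (3, 1), pool now (8, 2)
  delta: need (6, 1) fits (8, 2); releases (1, 0), pool now (9, 2)
  charlie: need (6, 1) fits (9, 2); releases (0, 1), pool now (9, 3)
  hotel: need (6, 1) fits (9, 3); releases (0, 1), pool now (9, 4)
  bravo: need (3, 3) fits (9, 4); releases (3, 1), pool now (12, 5)


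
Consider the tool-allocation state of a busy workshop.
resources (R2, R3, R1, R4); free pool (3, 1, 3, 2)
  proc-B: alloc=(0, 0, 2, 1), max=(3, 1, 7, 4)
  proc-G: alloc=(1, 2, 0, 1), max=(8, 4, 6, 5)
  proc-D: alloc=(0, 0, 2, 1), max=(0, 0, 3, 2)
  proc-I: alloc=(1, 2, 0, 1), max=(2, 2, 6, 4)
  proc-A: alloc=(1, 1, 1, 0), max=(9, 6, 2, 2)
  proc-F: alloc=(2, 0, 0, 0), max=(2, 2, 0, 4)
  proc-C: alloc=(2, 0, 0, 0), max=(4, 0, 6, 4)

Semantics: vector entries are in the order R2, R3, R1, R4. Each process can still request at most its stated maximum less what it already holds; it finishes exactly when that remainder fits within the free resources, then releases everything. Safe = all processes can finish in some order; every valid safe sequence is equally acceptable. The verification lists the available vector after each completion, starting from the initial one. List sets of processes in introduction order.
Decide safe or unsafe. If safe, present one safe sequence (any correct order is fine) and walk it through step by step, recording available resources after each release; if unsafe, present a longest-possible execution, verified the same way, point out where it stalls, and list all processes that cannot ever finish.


SAFE. One safe sequence: proc-D, proc-B, proc-C, proc-I, proc-F, proc-G, proc-A.
Key observation: reading the order forward, proc-B is the first process whose need (3, 1, 5, 3) meets the free pool (3, 1, 5, 3) exactly on a resource it requests.
Check, step by step:
  pool = (3, 1, 3, 2)
  proc-D: need (0, 0, 1, 1) fits (3, 1, 3, 2); releases (0, 0, 2, 1), pool now (3, 1, 5, 3)
  proc-B: need (3, 1, 5, 3) fits (3, 1, 5, 3); releases (0, 0, 2, 1), pool now (3, 1, 7, 4)
  proc-C: need (2, 0, 6, 4) fits (3, 1, 7, 4); releases (2, 0, 0, 0), pool now (5, 1, 7, 4)
  proc-I: need (1, 0, 6, 3) fits (5, 1, 7, 4); releases (1, 2, 0, 1), pool now (6, 3, 7, 5)
  proc-F: need (0, 2, 0, 4) fits (6, 3, 7, 5); releases (2, 0, 0, 0), pool now (8, 3, 7, 5)
  proc-G: need (7, 2, 6, 4) fits (8, 3, 7, 5); releases (1, 2, 0, 1), pool now (9, 5, 7, 6)
  proc-A: need (8, 5, 1, 2) fits (9, 5, 7, 6); releases (1, 1, 1, 0), pool now (10, 6, 8, 6)


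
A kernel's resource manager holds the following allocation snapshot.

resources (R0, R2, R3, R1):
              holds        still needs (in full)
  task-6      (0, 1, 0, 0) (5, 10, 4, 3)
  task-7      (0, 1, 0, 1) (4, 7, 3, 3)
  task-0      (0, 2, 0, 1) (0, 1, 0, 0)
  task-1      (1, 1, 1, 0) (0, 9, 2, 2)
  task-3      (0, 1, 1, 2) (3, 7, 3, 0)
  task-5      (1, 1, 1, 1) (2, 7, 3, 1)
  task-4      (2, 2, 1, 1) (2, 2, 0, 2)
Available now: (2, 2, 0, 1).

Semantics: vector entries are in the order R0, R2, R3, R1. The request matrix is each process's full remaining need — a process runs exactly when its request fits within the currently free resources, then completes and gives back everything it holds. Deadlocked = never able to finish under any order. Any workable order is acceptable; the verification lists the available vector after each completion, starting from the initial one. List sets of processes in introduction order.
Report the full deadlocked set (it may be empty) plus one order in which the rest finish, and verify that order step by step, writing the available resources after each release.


The deadlocked set is task-6, task-7, task-1, task-3 and task-5.
Key observation: task-0, task-4 can finish, but then (4, 6, 1, 3) is all there is, and the blocked group's R2 demands exceed it.
The rest can finish in the order task-0, task-4. Check, step by step:
  pool = (2, 2, 0, 1)
  task-0 needs (0, 1, 0, 0) <= (2, 2, 0, 1) -> finishes; pool += (0, 2, 0, 1) = (2, 4, 0, 2)
  task-4 needs (2, 2, 0, 2) <= (2, 4, 0, 2) -> finishes; pool += (2, 2, 1, 1) = (4, 6, 1, 3)
The blocked processes can never fit:
  task-6 still needs (5, 10, 4, 3) but only (4, 6, 1, 3) is free — short on R0, R2 and R3
  task-7 still needs (4, 7, 3, 3) but only (4, 6, 1, 3) is free — short on R2 and R3
  task-1 still needs (0, 9, 2, 2) but only (4, 6, 1, 3) is free — short on R2 and R3
  task-3 still needs (3, 7, 3, 0) but only (4, 6, 1, 3) is free — short on R2 and R3
  task-5 still needs (2, 7, 3, 1) but only (4, 6, 1, 3) is free — short on R2 and R3


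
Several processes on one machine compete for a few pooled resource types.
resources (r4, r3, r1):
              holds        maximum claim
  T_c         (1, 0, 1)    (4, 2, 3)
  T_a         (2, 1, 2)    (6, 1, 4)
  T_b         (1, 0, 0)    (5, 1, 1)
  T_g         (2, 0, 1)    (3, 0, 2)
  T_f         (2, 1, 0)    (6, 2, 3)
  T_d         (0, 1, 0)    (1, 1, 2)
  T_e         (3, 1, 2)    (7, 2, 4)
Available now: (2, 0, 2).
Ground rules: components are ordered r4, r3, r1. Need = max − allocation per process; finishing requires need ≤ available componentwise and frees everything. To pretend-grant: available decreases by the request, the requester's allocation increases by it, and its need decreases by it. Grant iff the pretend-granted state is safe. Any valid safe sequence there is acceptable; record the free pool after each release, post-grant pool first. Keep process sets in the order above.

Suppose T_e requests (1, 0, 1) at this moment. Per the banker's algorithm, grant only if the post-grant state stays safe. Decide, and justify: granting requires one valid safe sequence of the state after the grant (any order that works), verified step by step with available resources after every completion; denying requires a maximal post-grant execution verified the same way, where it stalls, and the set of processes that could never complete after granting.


GRANT — the state after the grant stays safe, e.g. via T_g, T_d, T_e, T_f, T_a, T_b, T_c.
Key observation: with (1, 0, 1) left after the transfer, T_g can run at once — the state stays safe.
Verifying the post-grant state step by step:
  pool = (1, 0, 1)
  run T_g (needs (1, 0, 1), free (1, 0, 1)); after release of (2, 0, 1) the pool is (3, 0, 2)
  run T_d (needs (1, 0, 2), free (3, 0, 2)); after release of (0, 1, 0) the pool is (3, 1, 2)
  run T_e (needs (3, 1, 1), free (3, 1, 2)); after release of (4, 1, 3) the pool is (7, 2, 5)
  run T_f (needs (4, 1, 3), free (7, 2, 5)); after release of (2, 1, 0) the pool is (9, 3, 5)
  run T_a (needs (4, 0, 2), free (9, 3, 5)); after release of (2, 1, 2) the pool is (11, 4, 7)
  run T_b (needs (4, 1, 1), free (11, 4, 7)); after release of (1, 0, 0) the pool is (12, 4, 7)
  run T_c (needs (3, 2, 2), free (12, 4, 7)); after release of (1, 0, 1) the pool is (13, 4, 8)


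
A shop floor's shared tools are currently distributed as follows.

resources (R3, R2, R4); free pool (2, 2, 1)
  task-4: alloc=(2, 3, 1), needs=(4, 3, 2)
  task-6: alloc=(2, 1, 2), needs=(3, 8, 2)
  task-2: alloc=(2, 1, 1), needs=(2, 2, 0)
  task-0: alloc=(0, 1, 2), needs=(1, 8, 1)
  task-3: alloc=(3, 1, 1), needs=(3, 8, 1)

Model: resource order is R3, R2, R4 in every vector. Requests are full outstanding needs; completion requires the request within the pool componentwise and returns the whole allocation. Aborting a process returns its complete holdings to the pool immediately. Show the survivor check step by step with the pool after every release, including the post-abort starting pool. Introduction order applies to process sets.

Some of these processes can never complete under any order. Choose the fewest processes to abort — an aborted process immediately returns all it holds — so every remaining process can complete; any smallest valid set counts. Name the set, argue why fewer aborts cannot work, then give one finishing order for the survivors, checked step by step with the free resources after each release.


The answer: abort task-6 and task-3.
Key observation: task-0 could never have finished before the abort; with (5, 2, 3) returned by task-6 and task-3, it fits at step 3.
Minimality, checking each single-abort alternative: task-4 alone leaves task-6 blocked (short on R2); task-6 alone leaves task-0 blocked (short on R2); task-2 alone leaves task-6 blocked (short on R2); task-0 alone leaves task-6 blocked (short on R2); task-3 alone leaves task-6 blocked (short on R2).
Survivors finish in the order: task-4, task-2, task-0. Walking it through (pool after the aborts first):
  pool = (7, 4, 4)
  task-4 needs (4, 3, 2) <= (7, 4, 4) -> finishes; pool += (2, 3, 1) = (9, 7, 5)
  task-2 needs (2, 2, 0) <= (9, 7, 5) -> finishes; pool += (2, 1, 1) = (11, 8, 6)
  task-0 needs (1, 8, 1) <= (11, 8, 6) -> finishes; pool += (0, 1, 2) = (11, 9, 8)


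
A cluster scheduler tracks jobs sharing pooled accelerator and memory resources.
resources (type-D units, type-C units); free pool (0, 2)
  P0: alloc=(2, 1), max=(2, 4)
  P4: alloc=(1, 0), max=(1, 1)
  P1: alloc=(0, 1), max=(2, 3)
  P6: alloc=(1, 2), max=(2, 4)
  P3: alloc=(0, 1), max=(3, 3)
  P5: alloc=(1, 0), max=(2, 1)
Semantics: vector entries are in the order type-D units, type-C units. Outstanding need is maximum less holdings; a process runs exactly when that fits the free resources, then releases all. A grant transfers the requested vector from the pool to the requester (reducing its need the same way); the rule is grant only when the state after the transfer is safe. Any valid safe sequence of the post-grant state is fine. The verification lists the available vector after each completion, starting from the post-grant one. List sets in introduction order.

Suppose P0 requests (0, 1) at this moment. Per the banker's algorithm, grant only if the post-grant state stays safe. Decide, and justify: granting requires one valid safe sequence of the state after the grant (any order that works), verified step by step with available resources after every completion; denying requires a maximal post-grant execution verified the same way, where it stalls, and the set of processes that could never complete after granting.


DENY. Granting would leave the state unsafe.
Key observation: type-C units is the bottleneck — with P4, P5 done the pool holds (2, 1), short of every remaining need.
On the post-grant state, P4, P5 is a maximal run — nothing extends it. Verifying each step:
  pool = (0, 1)
  P4: need (0, 1) fits (0, 1); releases (1, 0), pool now (1, 1)
  P5: need (1, 1) fits (1, 1); releases (1, 0), pool now (2, 1)
  P0 cannot run: need (0, 2) vs free (2, 1) (insufficient type-C units)
  P1 cannot run: need (2, 2) vs free (2, 1) (insufficient type-C units)
  P6 cannot run: need (1, 2) vs free (2, 1) (insufficient type-C units)
  P3 cannot run: need (3, 2) vs free (2, 1) (insufficient type-D units and type-C units)
Had the request been granted, P0, P1, P6 and P3 could never finish.


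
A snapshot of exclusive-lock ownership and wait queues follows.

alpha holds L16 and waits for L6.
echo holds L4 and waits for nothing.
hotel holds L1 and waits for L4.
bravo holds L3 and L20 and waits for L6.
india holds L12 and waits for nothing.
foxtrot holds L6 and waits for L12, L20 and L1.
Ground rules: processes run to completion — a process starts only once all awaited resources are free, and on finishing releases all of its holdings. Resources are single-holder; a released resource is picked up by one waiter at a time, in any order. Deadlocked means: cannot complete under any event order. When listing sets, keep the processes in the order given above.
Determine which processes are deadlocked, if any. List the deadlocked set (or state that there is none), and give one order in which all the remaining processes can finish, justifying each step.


Deadlocked set: alpha, bravo and foxtrot.
Key observation: foxtrot -> bravo -> foxtrot is a circular wait — nothing in it can go first; alpha waits into the deadlock from upstream.
The rest can finish in the order india, echo, hotel.
Check, step by step:
  run india (it waits on nothing); releases L12
  run echo (it waits on nothing); releases L4
  hotel waits on L4 — all released -> runs and releases L1


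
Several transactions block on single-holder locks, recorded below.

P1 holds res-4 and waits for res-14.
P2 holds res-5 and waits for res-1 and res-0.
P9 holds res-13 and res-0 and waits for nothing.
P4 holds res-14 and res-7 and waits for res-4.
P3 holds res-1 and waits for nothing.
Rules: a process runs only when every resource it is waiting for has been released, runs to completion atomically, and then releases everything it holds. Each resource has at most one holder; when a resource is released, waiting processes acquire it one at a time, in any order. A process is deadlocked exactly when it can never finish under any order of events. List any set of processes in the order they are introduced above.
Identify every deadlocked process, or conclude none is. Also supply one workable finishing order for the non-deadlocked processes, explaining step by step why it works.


Deadlocked: P1 and P4.
Key observation: the wait chain closes on itself along P1 -> P4 -> P1; no other process is dragged down with it.
One completion order for the rest: P3, P9, P2.
Walking it through:
  P3: no waits; runs immediately, freeing res-1
  P9: no waits; runs immediately, freeing res-13 and res-0
  P2 waits on res-1 and res-0 — all released -> runs and releases res-5


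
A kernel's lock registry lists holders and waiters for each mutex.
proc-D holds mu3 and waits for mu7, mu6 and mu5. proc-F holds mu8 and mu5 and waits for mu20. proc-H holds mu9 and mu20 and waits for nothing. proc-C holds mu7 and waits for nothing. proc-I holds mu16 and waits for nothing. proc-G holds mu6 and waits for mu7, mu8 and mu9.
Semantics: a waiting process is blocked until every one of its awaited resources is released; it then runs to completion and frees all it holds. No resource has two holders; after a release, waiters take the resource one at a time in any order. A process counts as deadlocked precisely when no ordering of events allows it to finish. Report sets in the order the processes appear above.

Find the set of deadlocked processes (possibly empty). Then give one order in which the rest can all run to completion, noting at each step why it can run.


The deadlocked set is empty.
Key observation: no waiting chain loops back on itself — every chain ends at a process that waits on nothing, so everyone eventually runs.
A valid finishing order for the others: proc-H, proc-C, proc-F, proc-I, proc-G, proc-D.
Walking it through:
  proc-H: no waits; runs immediately, freeing mu9 and mu20
  proc-C: no waits; runs immediately, freeing mu7
  proc-F: everything it awaited (mu20) is free; runs, freeing mu8 and mu5
  proc-I: no waits; runs immediately, freeing mu16
  proc-G: everything it awaited (mu7, mu8 and mu9) is free; runs, freeing mu6
  proc-D: everything it awaited (mu7, mu6 and mu5) is free; runs, freeing mu3


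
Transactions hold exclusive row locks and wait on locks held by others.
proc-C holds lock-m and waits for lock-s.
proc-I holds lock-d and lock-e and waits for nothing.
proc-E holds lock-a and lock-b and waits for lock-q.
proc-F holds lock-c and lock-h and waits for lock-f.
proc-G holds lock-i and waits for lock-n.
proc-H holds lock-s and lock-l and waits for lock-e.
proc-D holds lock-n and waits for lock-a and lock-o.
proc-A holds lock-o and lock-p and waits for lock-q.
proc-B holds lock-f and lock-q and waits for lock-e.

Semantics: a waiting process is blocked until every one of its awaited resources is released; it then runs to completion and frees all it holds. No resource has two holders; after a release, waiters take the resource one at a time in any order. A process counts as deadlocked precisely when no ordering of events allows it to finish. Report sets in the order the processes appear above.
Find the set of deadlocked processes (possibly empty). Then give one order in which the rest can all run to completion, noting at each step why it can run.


The deadlocked set is empty.
Key observation: the waits form no ring: some process can always run, and its releases unblock the others one by one.
A valid finishing order for the others: proc-I, proc-B, proc-E, proc-A, proc-H, proc-D, proc-G, proc-F, proc-C.
Step-by-step check:
  proc-I: no waits; runs immediately, freeing lock-d and lock-e
  proc-B waits on lock-e — all released -> runs and releases lock-f and lock-q
  proc-E waits on lock-q — all released -> runs and releases lock-a and lock-b
  proc-A waits on lock-q — all released -> runs and releases lock-o and lock-p
  proc-H waits on lock-e — all released -> runs and releases lock-s and lock-l
  proc-D waits on lock-a and lock-o — all released -> runs and releases lock-n
  proc-G waits on lock-n — all released -> runs and releases lock-i
  proc-F waits on lock-f — all released -> runs and releases lock-c and lock-h
  proc-C waits on lock-s — all released -> runs and releases lock-m


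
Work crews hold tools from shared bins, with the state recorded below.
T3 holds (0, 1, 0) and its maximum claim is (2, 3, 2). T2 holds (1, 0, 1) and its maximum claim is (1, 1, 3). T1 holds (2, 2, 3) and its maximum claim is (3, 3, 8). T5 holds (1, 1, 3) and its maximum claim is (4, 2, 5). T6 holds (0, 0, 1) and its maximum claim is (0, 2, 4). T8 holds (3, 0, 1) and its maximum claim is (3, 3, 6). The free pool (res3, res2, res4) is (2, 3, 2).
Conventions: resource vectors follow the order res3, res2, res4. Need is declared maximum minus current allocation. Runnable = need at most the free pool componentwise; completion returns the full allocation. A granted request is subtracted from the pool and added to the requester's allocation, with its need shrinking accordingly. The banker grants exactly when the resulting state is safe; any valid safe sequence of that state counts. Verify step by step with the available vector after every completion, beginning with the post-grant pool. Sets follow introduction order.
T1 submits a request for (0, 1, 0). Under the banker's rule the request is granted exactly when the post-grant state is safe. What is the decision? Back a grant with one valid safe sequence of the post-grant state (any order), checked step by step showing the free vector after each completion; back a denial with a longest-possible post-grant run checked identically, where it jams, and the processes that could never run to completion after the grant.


GRANT. The post-grant state is safe; one safe sequence: T3, T2, T5, T1, T8, T6.
Key observation: after the grant the pool drops to (2, 2, 2), which still lets T3 finish first and unwind the rest.
Step-by-step check of the post-grant state:
  pool = (2, 2, 2)
  T3 needs (2, 2, 2) <= (2, 2, 2) -> finishes; pool += (0, 1, 0) = (2, 3, 2)
  T2 needs (0, 1, 2) <= (2, 3, 2) -> finishes; pool += (1, 0, 1) = (3, 3, 3)
  T5 needs (3, 1, 2) <= (3, 3, 3) -> finishes; pool += (1, 1, 3) = (4, 4, 6)
  T1 needs (1, 0, 5) <= (4, 4, 6) -> finishes; pool += (2, 3, 3) = (6, 7, 9)
  T8 needs (0, 3, 5) <= (6, 7, 9) -> finishes; pool += (3, 0, 1) = (9, 7, 10)
  T6 needs (0, 2, 3) <= (9, 7, 10) -> finishes; pool += (0, 0, 1) = (9, 7, 11)
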